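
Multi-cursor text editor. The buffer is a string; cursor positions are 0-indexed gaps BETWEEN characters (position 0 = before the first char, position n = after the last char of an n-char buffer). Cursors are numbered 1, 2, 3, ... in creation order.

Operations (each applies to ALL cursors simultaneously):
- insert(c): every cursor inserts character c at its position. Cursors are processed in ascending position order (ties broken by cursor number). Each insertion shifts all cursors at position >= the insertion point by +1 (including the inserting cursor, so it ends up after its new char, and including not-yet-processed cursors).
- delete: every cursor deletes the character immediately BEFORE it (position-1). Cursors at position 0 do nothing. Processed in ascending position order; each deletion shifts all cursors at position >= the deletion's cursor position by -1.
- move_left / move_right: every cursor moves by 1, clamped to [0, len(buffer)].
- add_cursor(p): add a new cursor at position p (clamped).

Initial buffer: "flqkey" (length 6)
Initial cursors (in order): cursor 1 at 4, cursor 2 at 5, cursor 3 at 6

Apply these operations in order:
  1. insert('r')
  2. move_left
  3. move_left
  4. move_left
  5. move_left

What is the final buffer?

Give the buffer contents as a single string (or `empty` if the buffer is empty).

Answer: flqkreryr

Derivation:
After op 1 (insert('r')): buffer="flqkreryr" (len 9), cursors c1@5 c2@7 c3@9, authorship ....1.2.3
After op 2 (move_left): buffer="flqkreryr" (len 9), cursors c1@4 c2@6 c3@8, authorship ....1.2.3
After op 3 (move_left): buffer="flqkreryr" (len 9), cursors c1@3 c2@5 c3@7, authorship ....1.2.3
After op 4 (move_left): buffer="flqkreryr" (len 9), cursors c1@2 c2@4 c3@6, authorship ....1.2.3
After op 5 (move_left): buffer="flqkreryr" (len 9), cursors c1@1 c2@3 c3@5, authorship ....1.2.3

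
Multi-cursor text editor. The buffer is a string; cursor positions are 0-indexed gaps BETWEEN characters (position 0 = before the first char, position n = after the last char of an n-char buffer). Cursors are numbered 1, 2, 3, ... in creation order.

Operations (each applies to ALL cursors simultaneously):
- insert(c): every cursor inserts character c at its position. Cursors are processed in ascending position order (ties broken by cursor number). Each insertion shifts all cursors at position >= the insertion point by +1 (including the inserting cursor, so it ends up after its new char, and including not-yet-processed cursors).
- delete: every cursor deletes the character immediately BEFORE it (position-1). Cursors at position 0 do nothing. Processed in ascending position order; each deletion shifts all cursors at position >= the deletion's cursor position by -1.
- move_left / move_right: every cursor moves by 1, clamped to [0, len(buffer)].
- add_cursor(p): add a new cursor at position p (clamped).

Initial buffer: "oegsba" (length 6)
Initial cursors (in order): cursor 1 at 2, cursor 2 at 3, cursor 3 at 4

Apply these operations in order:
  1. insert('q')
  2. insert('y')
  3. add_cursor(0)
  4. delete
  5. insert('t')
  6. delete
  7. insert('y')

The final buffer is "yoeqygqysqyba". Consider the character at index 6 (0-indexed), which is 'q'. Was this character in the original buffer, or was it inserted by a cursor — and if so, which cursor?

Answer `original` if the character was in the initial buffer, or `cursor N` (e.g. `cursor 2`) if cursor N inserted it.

Answer: cursor 2

Derivation:
After op 1 (insert('q')): buffer="oeqgqsqba" (len 9), cursors c1@3 c2@5 c3@7, authorship ..1.2.3..
After op 2 (insert('y')): buffer="oeqygqysqyba" (len 12), cursors c1@4 c2@7 c3@10, authorship ..11.22.33..
After op 3 (add_cursor(0)): buffer="oeqygqysqyba" (len 12), cursors c4@0 c1@4 c2@7 c3@10, authorship ..11.22.33..
After op 4 (delete): buffer="oeqgqsqba" (len 9), cursors c4@0 c1@3 c2@5 c3@7, authorship ..1.2.3..
After op 5 (insert('t')): buffer="toeqtgqtsqtba" (len 13), cursors c4@1 c1@5 c2@8 c3@11, authorship 4..11.22.33..
After op 6 (delete): buffer="oeqgqsqba" (len 9), cursors c4@0 c1@3 c2@5 c3@7, authorship ..1.2.3..
After op 7 (insert('y')): buffer="yoeqygqysqyba" (len 13), cursors c4@1 c1@5 c2@8 c3@11, authorship 4..11.22.33..
Authorship (.=original, N=cursor N): 4 . . 1 1 . 2 2 . 3 3 . .
Index 6: author = 2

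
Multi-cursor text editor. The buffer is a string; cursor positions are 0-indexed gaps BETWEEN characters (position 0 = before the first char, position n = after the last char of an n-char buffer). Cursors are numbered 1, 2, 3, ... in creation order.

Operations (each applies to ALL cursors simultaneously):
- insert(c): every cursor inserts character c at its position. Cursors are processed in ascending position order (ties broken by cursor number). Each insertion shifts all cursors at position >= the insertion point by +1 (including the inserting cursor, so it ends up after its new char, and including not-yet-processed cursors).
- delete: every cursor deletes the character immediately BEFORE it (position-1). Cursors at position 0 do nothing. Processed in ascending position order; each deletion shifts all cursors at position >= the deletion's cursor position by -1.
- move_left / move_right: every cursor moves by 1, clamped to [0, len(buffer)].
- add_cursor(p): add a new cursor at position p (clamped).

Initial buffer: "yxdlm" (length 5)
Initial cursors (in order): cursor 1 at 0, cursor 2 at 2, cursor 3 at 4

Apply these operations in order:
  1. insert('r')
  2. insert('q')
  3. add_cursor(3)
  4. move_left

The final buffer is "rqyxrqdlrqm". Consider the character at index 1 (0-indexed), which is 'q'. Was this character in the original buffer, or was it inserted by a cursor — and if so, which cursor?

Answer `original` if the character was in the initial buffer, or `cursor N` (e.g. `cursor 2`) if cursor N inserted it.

Answer: cursor 1

Derivation:
After op 1 (insert('r')): buffer="ryxrdlrm" (len 8), cursors c1@1 c2@4 c3@7, authorship 1..2..3.
After op 2 (insert('q')): buffer="rqyxrqdlrqm" (len 11), cursors c1@2 c2@6 c3@10, authorship 11..22..33.
After op 3 (add_cursor(3)): buffer="rqyxrqdlrqm" (len 11), cursors c1@2 c4@3 c2@6 c3@10, authorship 11..22..33.
After op 4 (move_left): buffer="rqyxrqdlrqm" (len 11), cursors c1@1 c4@2 c2@5 c3@9, authorship 11..22..33.
Authorship (.=original, N=cursor N): 1 1 . . 2 2 . . 3 3 .
Index 1: author = 1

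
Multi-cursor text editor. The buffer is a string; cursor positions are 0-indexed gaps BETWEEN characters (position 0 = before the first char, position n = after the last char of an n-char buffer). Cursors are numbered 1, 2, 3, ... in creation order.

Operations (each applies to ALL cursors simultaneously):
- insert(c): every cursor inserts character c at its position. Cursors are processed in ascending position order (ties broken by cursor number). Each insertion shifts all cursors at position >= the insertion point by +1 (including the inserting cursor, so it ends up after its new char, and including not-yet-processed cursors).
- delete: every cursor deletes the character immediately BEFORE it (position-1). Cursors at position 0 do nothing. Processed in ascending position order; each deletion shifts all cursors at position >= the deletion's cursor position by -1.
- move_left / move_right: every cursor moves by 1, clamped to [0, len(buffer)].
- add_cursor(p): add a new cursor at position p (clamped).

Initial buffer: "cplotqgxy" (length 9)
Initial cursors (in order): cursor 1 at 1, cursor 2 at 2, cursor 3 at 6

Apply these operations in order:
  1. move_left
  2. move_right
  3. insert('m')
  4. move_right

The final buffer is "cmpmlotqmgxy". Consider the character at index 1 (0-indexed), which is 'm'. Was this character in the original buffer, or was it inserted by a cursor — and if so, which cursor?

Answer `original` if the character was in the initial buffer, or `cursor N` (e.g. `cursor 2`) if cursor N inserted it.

Answer: cursor 1

Derivation:
After op 1 (move_left): buffer="cplotqgxy" (len 9), cursors c1@0 c2@1 c3@5, authorship .........
After op 2 (move_right): buffer="cplotqgxy" (len 9), cursors c1@1 c2@2 c3@6, authorship .........
After op 3 (insert('m')): buffer="cmpmlotqmgxy" (len 12), cursors c1@2 c2@4 c3@9, authorship .1.2....3...
After op 4 (move_right): buffer="cmpmlotqmgxy" (len 12), cursors c1@3 c2@5 c3@10, authorship .1.2....3...
Authorship (.=original, N=cursor N): . 1 . 2 . . . . 3 . . .
Index 1: author = 1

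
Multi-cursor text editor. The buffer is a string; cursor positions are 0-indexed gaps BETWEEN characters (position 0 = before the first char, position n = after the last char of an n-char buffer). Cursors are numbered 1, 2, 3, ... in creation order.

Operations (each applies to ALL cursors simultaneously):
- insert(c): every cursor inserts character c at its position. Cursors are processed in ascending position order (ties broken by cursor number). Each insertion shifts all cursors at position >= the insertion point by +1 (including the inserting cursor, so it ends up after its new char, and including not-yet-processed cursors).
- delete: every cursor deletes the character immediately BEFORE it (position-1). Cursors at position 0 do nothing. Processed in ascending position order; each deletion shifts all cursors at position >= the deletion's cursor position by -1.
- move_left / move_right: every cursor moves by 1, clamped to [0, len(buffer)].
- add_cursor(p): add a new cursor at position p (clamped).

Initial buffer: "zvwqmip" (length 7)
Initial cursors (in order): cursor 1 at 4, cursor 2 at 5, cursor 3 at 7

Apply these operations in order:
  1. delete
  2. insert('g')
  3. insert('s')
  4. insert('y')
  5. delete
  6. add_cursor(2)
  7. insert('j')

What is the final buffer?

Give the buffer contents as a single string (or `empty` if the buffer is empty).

Answer: zvjwggssjjigsj

Derivation:
After op 1 (delete): buffer="zvwi" (len 4), cursors c1@3 c2@3 c3@4, authorship ....
After op 2 (insert('g')): buffer="zvwggig" (len 7), cursors c1@5 c2@5 c3@7, authorship ...12.3
After op 3 (insert('s')): buffer="zvwggssigs" (len 10), cursors c1@7 c2@7 c3@10, authorship ...1212.33
After op 4 (insert('y')): buffer="zvwggssyyigsy" (len 13), cursors c1@9 c2@9 c3@13, authorship ...121212.333
After op 5 (delete): buffer="zvwggssigs" (len 10), cursors c1@7 c2@7 c3@10, authorship ...1212.33
After op 6 (add_cursor(2)): buffer="zvwggssigs" (len 10), cursors c4@2 c1@7 c2@7 c3@10, authorship ...1212.33
After op 7 (insert('j')): buffer="zvjwggssjjigsj" (len 14), cursors c4@3 c1@10 c2@10 c3@14, authorship ..4.121212.333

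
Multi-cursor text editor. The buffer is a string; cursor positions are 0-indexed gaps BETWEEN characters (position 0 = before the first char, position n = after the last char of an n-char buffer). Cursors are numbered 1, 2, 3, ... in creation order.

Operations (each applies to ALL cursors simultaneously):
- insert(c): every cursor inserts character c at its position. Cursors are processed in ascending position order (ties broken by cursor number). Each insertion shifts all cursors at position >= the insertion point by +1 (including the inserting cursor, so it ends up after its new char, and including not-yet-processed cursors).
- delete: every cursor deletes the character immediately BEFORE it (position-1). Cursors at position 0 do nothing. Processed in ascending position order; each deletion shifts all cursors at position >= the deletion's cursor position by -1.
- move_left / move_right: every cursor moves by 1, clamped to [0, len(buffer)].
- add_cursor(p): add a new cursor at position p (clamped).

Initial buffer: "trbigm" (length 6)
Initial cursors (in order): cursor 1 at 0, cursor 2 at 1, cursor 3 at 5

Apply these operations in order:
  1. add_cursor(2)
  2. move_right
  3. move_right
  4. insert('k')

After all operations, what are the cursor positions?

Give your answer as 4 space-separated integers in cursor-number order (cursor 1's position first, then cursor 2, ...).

Answer: 3 5 10 7

Derivation:
After op 1 (add_cursor(2)): buffer="trbigm" (len 6), cursors c1@0 c2@1 c4@2 c3@5, authorship ......
After op 2 (move_right): buffer="trbigm" (len 6), cursors c1@1 c2@2 c4@3 c3@6, authorship ......
After op 3 (move_right): buffer="trbigm" (len 6), cursors c1@2 c2@3 c4@4 c3@6, authorship ......
After op 4 (insert('k')): buffer="trkbkikgmk" (len 10), cursors c1@3 c2@5 c4@7 c3@10, authorship ..1.2.4..3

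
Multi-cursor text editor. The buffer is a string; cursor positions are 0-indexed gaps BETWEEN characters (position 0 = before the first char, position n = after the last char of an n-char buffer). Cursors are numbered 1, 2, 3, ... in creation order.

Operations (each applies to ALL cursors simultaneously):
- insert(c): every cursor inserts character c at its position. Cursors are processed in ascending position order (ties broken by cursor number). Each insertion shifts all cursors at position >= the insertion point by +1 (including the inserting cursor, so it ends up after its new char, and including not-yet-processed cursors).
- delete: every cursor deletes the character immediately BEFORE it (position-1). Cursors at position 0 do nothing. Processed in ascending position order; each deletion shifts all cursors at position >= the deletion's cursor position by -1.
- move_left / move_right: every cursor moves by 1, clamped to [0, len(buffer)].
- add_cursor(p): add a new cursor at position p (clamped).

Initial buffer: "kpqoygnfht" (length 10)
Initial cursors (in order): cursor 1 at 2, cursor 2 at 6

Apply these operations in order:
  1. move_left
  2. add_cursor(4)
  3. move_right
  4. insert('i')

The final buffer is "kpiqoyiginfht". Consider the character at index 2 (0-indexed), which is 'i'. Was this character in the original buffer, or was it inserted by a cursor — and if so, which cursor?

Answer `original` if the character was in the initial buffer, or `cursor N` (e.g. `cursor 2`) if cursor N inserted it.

Answer: cursor 1

Derivation:
After op 1 (move_left): buffer="kpqoygnfht" (len 10), cursors c1@1 c2@5, authorship ..........
After op 2 (add_cursor(4)): buffer="kpqoygnfht" (len 10), cursors c1@1 c3@4 c2@5, authorship ..........
After op 3 (move_right): buffer="kpqoygnfht" (len 10), cursors c1@2 c3@5 c2@6, authorship ..........
After op 4 (insert('i')): buffer="kpiqoyiginfht" (len 13), cursors c1@3 c3@7 c2@9, authorship ..1...3.2....
Authorship (.=original, N=cursor N): . . 1 . . . 3 . 2 . . . .
Index 2: author = 1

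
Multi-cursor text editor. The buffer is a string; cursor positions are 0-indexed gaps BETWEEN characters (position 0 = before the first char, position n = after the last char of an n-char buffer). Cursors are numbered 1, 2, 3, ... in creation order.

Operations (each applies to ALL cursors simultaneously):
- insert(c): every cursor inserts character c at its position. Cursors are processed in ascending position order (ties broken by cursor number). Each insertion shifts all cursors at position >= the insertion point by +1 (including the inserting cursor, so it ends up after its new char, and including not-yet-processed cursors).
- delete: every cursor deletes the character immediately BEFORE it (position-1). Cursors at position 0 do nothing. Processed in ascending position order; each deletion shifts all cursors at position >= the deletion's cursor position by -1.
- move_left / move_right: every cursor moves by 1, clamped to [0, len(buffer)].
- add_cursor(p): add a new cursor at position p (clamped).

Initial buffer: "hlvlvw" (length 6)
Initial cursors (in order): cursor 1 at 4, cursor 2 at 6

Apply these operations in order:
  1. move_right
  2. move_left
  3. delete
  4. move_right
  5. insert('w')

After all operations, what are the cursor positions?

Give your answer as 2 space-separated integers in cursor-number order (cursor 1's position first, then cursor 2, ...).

After op 1 (move_right): buffer="hlvlvw" (len 6), cursors c1@5 c2@6, authorship ......
After op 2 (move_left): buffer="hlvlvw" (len 6), cursors c1@4 c2@5, authorship ......
After op 3 (delete): buffer="hlvw" (len 4), cursors c1@3 c2@3, authorship ....
After op 4 (move_right): buffer="hlvw" (len 4), cursors c1@4 c2@4, authorship ....
After op 5 (insert('w')): buffer="hlvwww" (len 6), cursors c1@6 c2@6, authorship ....12

Answer: 6 6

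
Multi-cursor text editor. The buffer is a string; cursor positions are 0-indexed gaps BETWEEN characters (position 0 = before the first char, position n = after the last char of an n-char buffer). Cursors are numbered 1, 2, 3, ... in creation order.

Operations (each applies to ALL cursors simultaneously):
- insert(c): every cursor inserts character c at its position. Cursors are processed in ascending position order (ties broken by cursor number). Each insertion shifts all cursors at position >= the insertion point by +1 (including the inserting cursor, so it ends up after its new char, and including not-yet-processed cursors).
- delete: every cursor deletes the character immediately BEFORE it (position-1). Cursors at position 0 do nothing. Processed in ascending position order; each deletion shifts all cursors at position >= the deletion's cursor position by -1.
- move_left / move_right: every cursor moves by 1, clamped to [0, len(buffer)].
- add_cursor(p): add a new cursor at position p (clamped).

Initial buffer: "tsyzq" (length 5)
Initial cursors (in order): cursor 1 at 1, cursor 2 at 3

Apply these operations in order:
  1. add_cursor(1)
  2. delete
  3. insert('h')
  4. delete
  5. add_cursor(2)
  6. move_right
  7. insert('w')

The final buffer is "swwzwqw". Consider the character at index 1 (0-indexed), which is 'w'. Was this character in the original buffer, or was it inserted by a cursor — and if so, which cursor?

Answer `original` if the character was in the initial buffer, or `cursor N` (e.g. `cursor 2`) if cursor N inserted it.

Answer: cursor 1

Derivation:
After op 1 (add_cursor(1)): buffer="tsyzq" (len 5), cursors c1@1 c3@1 c2@3, authorship .....
After op 2 (delete): buffer="szq" (len 3), cursors c1@0 c3@0 c2@1, authorship ...
After op 3 (insert('h')): buffer="hhshzq" (len 6), cursors c1@2 c3@2 c2@4, authorship 13.2..
After op 4 (delete): buffer="szq" (len 3), cursors c1@0 c3@0 c2@1, authorship ...
After op 5 (add_cursor(2)): buffer="szq" (len 3), cursors c1@0 c3@0 c2@1 c4@2, authorship ...
After op 6 (move_right): buffer="szq" (len 3), cursors c1@1 c3@1 c2@2 c4@3, authorship ...
After op 7 (insert('w')): buffer="swwzwqw" (len 7), cursors c1@3 c3@3 c2@5 c4@7, authorship .13.2.4
Authorship (.=original, N=cursor N): . 1 3 . 2 . 4
Index 1: author = 1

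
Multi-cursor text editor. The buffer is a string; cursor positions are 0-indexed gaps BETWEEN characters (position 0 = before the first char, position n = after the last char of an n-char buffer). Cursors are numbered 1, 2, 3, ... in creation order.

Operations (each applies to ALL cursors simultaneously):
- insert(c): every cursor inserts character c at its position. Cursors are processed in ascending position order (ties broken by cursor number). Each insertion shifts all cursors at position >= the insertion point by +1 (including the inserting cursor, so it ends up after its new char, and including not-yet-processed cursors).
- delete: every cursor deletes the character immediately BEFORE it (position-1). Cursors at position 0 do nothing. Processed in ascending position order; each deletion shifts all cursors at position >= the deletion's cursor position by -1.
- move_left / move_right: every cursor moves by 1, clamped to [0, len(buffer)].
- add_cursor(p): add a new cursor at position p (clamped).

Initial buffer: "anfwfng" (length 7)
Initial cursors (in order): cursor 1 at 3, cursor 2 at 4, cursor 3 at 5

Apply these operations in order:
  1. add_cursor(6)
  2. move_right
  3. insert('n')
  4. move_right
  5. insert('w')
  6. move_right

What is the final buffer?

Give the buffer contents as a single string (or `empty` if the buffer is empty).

After op 1 (add_cursor(6)): buffer="anfwfng" (len 7), cursors c1@3 c2@4 c3@5 c4@6, authorship .......
After op 2 (move_right): buffer="anfwfng" (len 7), cursors c1@4 c2@5 c3@6 c4@7, authorship .......
After op 3 (insert('n')): buffer="anfwnfnnngn" (len 11), cursors c1@5 c2@7 c3@9 c4@11, authorship ....1.2.3.4
After op 4 (move_right): buffer="anfwnfnnngn" (len 11), cursors c1@6 c2@8 c3@10 c4@11, authorship ....1.2.3.4
After op 5 (insert('w')): buffer="anfwnfwnnwngwnw" (len 15), cursors c1@7 c2@10 c3@13 c4@15, authorship ....1.12.23.344
After op 6 (move_right): buffer="anfwnfwnnwngwnw" (len 15), cursors c1@8 c2@11 c3@14 c4@15, authorship ....1.12.23.344

Answer: anfwnfwnnwngwnw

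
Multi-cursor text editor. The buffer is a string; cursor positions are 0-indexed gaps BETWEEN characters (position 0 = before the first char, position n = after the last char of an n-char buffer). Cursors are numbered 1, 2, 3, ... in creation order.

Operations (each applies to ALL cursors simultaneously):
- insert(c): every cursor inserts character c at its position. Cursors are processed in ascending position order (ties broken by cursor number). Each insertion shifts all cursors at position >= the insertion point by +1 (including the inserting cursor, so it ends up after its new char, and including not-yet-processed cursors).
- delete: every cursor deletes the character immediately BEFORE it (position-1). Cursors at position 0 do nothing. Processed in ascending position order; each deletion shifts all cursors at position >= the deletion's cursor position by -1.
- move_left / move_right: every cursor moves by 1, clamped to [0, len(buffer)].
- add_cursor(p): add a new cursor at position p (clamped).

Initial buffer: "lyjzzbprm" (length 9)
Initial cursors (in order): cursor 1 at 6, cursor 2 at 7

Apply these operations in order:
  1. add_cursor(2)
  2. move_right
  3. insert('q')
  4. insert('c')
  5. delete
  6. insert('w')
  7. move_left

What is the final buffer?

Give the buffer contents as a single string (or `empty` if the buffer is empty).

After op 1 (add_cursor(2)): buffer="lyjzzbprm" (len 9), cursors c3@2 c1@6 c2@7, authorship .........
After op 2 (move_right): buffer="lyjzzbprm" (len 9), cursors c3@3 c1@7 c2@8, authorship .........
After op 3 (insert('q')): buffer="lyjqzzbpqrqm" (len 12), cursors c3@4 c1@9 c2@11, authorship ...3....1.2.
After op 4 (insert('c')): buffer="lyjqczzbpqcrqcm" (len 15), cursors c3@5 c1@11 c2@14, authorship ...33....11.22.
After op 5 (delete): buffer="lyjqzzbpqrqm" (len 12), cursors c3@4 c1@9 c2@11, authorship ...3....1.2.
After op 6 (insert('w')): buffer="lyjqwzzbpqwrqwm" (len 15), cursors c3@5 c1@11 c2@14, authorship ...33....11.22.
After op 7 (move_left): buffer="lyjqwzzbpqwrqwm" (len 15), cursors c3@4 c1@10 c2@13, authorship ...33....11.22.

Answer: lyjqwzzbpqwrqwm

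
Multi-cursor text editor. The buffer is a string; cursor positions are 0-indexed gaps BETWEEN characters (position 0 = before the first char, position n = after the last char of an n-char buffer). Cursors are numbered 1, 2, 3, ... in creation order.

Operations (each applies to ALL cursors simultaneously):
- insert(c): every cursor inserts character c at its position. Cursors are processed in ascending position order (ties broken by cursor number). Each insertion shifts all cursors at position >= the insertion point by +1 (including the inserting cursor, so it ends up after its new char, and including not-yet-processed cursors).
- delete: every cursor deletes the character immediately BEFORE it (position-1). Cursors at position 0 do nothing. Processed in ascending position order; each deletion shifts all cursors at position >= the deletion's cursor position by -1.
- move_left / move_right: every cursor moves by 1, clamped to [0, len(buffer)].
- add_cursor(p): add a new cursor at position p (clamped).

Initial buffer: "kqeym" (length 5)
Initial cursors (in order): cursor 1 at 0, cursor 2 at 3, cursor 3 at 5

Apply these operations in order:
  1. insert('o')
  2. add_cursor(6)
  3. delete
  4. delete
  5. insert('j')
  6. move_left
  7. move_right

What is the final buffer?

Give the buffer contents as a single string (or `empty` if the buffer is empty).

After op 1 (insert('o')): buffer="okqeoymo" (len 8), cursors c1@1 c2@5 c3@8, authorship 1...2..3
After op 2 (add_cursor(6)): buffer="okqeoymo" (len 8), cursors c1@1 c2@5 c4@6 c3@8, authorship 1...2..3
After op 3 (delete): buffer="kqem" (len 4), cursors c1@0 c2@3 c4@3 c3@4, authorship ....
After op 4 (delete): buffer="k" (len 1), cursors c1@0 c2@1 c3@1 c4@1, authorship .
After op 5 (insert('j')): buffer="jkjjj" (len 5), cursors c1@1 c2@5 c3@5 c4@5, authorship 1.234
After op 6 (move_left): buffer="jkjjj" (len 5), cursors c1@0 c2@4 c3@4 c4@4, authorship 1.234
After op 7 (move_right): buffer="jkjjj" (len 5), cursors c1@1 c2@5 c3@5 c4@5, authorship 1.234

Answer: jkjjj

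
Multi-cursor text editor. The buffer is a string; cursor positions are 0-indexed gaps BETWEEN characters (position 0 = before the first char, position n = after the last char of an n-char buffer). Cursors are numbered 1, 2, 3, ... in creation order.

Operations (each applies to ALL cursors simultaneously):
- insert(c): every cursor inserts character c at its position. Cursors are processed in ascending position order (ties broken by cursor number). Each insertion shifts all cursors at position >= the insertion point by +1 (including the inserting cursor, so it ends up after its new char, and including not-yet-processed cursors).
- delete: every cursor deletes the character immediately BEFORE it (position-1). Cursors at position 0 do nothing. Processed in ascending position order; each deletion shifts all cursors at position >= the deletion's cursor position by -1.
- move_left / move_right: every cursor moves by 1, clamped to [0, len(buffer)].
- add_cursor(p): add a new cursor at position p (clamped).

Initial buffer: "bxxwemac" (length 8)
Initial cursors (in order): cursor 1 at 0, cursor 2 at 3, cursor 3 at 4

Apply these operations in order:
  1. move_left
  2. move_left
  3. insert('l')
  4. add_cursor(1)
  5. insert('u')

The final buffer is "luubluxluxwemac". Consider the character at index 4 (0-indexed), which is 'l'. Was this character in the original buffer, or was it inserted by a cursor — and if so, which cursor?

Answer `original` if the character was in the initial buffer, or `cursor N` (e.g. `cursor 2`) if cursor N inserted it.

After op 1 (move_left): buffer="bxxwemac" (len 8), cursors c1@0 c2@2 c3@3, authorship ........
After op 2 (move_left): buffer="bxxwemac" (len 8), cursors c1@0 c2@1 c3@2, authorship ........
After op 3 (insert('l')): buffer="lblxlxwemac" (len 11), cursors c1@1 c2@3 c3@5, authorship 1.2.3......
After op 4 (add_cursor(1)): buffer="lblxlxwemac" (len 11), cursors c1@1 c4@1 c2@3 c3@5, authorship 1.2.3......
After op 5 (insert('u')): buffer="luubluxluxwemac" (len 15), cursors c1@3 c4@3 c2@6 c3@9, authorship 114.22.33......
Authorship (.=original, N=cursor N): 1 1 4 . 2 2 . 3 3 . . . . . .
Index 4: author = 2

Answer: cursor 2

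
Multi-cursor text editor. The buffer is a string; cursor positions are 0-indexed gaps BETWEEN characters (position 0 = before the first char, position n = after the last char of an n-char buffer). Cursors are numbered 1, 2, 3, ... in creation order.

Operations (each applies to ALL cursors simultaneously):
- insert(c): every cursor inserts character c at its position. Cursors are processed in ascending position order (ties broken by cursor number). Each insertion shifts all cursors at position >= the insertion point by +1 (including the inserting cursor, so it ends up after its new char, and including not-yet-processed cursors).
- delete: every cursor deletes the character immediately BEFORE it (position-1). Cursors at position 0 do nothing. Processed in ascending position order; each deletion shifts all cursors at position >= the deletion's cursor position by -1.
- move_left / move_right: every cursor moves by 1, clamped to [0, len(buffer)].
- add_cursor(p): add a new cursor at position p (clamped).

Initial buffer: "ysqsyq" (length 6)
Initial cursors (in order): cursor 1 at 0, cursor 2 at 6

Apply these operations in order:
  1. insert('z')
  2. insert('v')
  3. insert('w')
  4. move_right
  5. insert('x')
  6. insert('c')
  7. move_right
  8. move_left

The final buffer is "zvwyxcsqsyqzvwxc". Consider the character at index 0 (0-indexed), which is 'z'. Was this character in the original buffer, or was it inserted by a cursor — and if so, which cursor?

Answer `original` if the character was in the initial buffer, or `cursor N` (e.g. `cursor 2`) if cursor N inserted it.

After op 1 (insert('z')): buffer="zysqsyqz" (len 8), cursors c1@1 c2@8, authorship 1......2
After op 2 (insert('v')): buffer="zvysqsyqzv" (len 10), cursors c1@2 c2@10, authorship 11......22
After op 3 (insert('w')): buffer="zvwysqsyqzvw" (len 12), cursors c1@3 c2@12, authorship 111......222
After op 4 (move_right): buffer="zvwysqsyqzvw" (len 12), cursors c1@4 c2@12, authorship 111......222
After op 5 (insert('x')): buffer="zvwyxsqsyqzvwx" (len 14), cursors c1@5 c2@14, authorship 111.1.....2222
After op 6 (insert('c')): buffer="zvwyxcsqsyqzvwxc" (len 16), cursors c1@6 c2@16, authorship 111.11.....22222
After op 7 (move_right): buffer="zvwyxcsqsyqzvwxc" (len 16), cursors c1@7 c2@16, authorship 111.11.....22222
After op 8 (move_left): buffer="zvwyxcsqsyqzvwxc" (len 16), cursors c1@6 c2@15, authorship 111.11.....22222
Authorship (.=original, N=cursor N): 1 1 1 . 1 1 . . . . . 2 2 2 2 2
Index 0: author = 1

Answer: cursor 1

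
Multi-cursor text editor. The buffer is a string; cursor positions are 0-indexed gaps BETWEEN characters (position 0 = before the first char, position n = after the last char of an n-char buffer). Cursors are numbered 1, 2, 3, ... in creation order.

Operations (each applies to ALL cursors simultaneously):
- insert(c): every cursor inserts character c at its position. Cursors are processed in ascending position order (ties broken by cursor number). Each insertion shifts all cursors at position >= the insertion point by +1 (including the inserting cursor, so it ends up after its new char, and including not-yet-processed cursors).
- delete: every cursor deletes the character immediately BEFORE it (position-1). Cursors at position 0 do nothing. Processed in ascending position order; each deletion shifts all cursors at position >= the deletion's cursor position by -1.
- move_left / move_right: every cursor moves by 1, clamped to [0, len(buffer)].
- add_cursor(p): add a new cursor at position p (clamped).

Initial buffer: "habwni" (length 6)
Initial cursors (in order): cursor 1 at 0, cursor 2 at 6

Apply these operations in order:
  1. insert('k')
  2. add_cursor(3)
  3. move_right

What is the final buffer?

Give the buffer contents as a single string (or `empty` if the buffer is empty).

After op 1 (insert('k')): buffer="khabwnik" (len 8), cursors c1@1 c2@8, authorship 1......2
After op 2 (add_cursor(3)): buffer="khabwnik" (len 8), cursors c1@1 c3@3 c2@8, authorship 1......2
After op 3 (move_right): buffer="khabwnik" (len 8), cursors c1@2 c3@4 c2@8, authorship 1......2

Answer: khabwnik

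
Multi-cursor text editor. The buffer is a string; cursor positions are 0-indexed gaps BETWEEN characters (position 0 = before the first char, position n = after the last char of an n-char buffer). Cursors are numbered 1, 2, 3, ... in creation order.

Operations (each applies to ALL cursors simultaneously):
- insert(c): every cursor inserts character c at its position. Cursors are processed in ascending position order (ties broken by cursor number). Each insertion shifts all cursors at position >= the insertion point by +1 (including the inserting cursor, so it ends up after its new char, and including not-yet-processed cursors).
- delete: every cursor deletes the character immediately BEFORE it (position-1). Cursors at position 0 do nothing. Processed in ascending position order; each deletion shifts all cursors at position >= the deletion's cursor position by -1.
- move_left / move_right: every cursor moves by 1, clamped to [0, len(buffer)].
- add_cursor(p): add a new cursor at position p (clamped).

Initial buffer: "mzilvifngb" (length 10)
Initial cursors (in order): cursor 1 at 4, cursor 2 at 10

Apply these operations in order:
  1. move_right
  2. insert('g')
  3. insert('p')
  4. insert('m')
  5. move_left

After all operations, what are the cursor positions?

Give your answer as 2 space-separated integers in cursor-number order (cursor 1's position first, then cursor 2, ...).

After op 1 (move_right): buffer="mzilvifngb" (len 10), cursors c1@5 c2@10, authorship ..........
After op 2 (insert('g')): buffer="mzilvgifngbg" (len 12), cursors c1@6 c2@12, authorship .....1.....2
After op 3 (insert('p')): buffer="mzilvgpifngbgp" (len 14), cursors c1@7 c2@14, authorship .....11.....22
After op 4 (insert('m')): buffer="mzilvgpmifngbgpm" (len 16), cursors c1@8 c2@16, authorship .....111.....222
After op 5 (move_left): buffer="mzilvgpmifngbgpm" (len 16), cursors c1@7 c2@15, authorship .....111.....222

Answer: 7 15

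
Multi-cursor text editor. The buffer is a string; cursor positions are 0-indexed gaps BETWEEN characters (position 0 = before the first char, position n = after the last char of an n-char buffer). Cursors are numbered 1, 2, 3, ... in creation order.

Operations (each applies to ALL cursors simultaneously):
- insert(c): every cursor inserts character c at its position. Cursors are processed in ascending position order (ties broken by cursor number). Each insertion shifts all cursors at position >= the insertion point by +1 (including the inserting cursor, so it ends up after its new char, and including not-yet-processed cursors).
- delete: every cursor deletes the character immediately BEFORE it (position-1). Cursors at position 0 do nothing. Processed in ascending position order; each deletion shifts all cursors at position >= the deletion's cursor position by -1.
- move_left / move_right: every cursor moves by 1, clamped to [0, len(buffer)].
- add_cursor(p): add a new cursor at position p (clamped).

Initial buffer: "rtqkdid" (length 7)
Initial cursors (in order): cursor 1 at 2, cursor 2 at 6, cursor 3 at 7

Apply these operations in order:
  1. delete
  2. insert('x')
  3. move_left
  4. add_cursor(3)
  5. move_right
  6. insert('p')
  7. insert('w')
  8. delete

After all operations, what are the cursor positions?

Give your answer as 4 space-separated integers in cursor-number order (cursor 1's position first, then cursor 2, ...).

Answer: 3 11 11 6

Derivation:
After op 1 (delete): buffer="rqkd" (len 4), cursors c1@1 c2@4 c3@4, authorship ....
After op 2 (insert('x')): buffer="rxqkdxx" (len 7), cursors c1@2 c2@7 c3@7, authorship .1...23
After op 3 (move_left): buffer="rxqkdxx" (len 7), cursors c1@1 c2@6 c3@6, authorship .1...23
After op 4 (add_cursor(3)): buffer="rxqkdxx" (len 7), cursors c1@1 c4@3 c2@6 c3@6, authorship .1...23
After op 5 (move_right): buffer="rxqkdxx" (len 7), cursors c1@2 c4@4 c2@7 c3@7, authorship .1...23
After op 6 (insert('p')): buffer="rxpqkpdxxpp" (len 11), cursors c1@3 c4@6 c2@11 c3@11, authorship .11..4.2323
After op 7 (insert('w')): buffer="rxpwqkpwdxxppww" (len 15), cursors c1@4 c4@8 c2@15 c3@15, authorship .111..44.232323
After op 8 (delete): buffer="rxpqkpdxxpp" (len 11), cursors c1@3 c4@6 c2@11 c3@11, authorship .11..4.2323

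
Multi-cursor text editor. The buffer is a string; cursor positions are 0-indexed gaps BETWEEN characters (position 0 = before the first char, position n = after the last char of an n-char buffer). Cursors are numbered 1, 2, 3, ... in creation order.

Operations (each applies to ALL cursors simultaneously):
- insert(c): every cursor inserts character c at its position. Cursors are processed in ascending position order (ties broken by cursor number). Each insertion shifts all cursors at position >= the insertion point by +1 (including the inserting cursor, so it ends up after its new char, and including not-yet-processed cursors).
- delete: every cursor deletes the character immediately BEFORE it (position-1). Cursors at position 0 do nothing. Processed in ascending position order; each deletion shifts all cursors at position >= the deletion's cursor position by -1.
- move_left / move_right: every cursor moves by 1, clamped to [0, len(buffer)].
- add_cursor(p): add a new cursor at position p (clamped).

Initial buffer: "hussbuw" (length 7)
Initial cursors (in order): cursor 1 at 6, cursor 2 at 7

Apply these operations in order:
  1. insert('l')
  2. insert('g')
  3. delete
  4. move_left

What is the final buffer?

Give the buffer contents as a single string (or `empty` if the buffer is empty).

After op 1 (insert('l')): buffer="hussbulwl" (len 9), cursors c1@7 c2@9, authorship ......1.2
After op 2 (insert('g')): buffer="hussbulgwlg" (len 11), cursors c1@8 c2@11, authorship ......11.22
After op 3 (delete): buffer="hussbulwl" (len 9), cursors c1@7 c2@9, authorship ......1.2
After op 4 (move_left): buffer="hussbulwl" (len 9), cursors c1@6 c2@8, authorship ......1.2

Answer: hussbulwl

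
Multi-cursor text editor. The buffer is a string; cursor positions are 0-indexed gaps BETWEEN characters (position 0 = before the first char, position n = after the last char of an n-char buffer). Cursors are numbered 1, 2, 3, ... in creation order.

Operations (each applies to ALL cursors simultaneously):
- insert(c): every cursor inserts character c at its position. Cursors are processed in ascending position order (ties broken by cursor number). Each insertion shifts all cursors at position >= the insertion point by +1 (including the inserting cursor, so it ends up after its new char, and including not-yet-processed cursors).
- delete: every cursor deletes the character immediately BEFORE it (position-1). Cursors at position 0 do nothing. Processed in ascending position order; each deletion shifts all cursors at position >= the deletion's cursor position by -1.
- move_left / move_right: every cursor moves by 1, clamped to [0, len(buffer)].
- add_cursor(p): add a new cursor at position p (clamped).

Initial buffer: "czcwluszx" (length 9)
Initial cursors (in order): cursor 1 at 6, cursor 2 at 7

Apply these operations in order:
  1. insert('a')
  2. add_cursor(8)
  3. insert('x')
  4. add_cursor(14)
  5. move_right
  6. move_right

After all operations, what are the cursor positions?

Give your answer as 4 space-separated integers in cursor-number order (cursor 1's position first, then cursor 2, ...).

Answer: 10 14 12 14

Derivation:
After op 1 (insert('a')): buffer="czcwluasazx" (len 11), cursors c1@7 c2@9, authorship ......1.2..
After op 2 (add_cursor(8)): buffer="czcwluasazx" (len 11), cursors c1@7 c3@8 c2@9, authorship ......1.2..
After op 3 (insert('x')): buffer="czcwluaxsxaxzx" (len 14), cursors c1@8 c3@10 c2@12, authorship ......11.322..
After op 4 (add_cursor(14)): buffer="czcwluaxsxaxzx" (len 14), cursors c1@8 c3@10 c2@12 c4@14, authorship ......11.322..
After op 5 (move_right): buffer="czcwluaxsxaxzx" (len 14), cursors c1@9 c3@11 c2@13 c4@14, authorship ......11.322..
After op 6 (move_right): buffer="czcwluaxsxaxzx" (len 14), cursors c1@10 c3@12 c2@14 c4@14, authorship ......11.322..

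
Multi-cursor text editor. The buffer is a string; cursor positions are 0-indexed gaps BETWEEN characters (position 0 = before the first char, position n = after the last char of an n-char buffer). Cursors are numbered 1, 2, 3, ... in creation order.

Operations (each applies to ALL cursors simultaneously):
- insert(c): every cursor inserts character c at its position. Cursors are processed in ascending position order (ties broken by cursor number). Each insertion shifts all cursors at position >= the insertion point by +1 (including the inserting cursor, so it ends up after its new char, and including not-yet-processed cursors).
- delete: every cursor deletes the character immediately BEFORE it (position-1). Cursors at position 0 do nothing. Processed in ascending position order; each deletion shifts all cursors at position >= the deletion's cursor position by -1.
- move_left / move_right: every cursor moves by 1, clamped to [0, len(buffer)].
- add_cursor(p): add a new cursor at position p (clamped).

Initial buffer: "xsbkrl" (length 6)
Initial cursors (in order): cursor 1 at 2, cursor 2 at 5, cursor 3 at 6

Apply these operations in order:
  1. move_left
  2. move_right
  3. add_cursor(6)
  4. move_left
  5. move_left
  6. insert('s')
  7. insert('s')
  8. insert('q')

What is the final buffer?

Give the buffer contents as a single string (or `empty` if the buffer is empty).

After op 1 (move_left): buffer="xsbkrl" (len 6), cursors c1@1 c2@4 c3@5, authorship ......
After op 2 (move_right): buffer="xsbkrl" (len 6), cursors c1@2 c2@5 c3@6, authorship ......
After op 3 (add_cursor(6)): buffer="xsbkrl" (len 6), cursors c1@2 c2@5 c3@6 c4@6, authorship ......
After op 4 (move_left): buffer="xsbkrl" (len 6), cursors c1@1 c2@4 c3@5 c4@5, authorship ......
After op 5 (move_left): buffer="xsbkrl" (len 6), cursors c1@0 c2@3 c3@4 c4@4, authorship ......
After op 6 (insert('s')): buffer="sxsbskssrl" (len 10), cursors c1@1 c2@5 c3@8 c4@8, authorship 1...2.34..
After op 7 (insert('s')): buffer="ssxsbsskssssrl" (len 14), cursors c1@2 c2@7 c3@12 c4@12, authorship 11...22.3434..
After op 8 (insert('q')): buffer="ssqxsbssqkssssqqrl" (len 18), cursors c1@3 c2@9 c3@16 c4@16, authorship 111...222.343434..

Answer: ssqxsbssqkssssqqrl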